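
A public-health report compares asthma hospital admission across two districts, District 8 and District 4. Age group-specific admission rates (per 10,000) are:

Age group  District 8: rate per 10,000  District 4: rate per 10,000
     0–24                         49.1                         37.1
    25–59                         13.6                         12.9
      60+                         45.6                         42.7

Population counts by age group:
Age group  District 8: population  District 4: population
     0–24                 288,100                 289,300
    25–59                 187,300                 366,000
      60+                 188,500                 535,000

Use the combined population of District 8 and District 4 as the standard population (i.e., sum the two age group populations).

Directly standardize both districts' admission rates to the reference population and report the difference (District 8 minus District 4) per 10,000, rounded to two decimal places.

5.08

Combined standard total = 1,854,200; weights = 0.3114, 0.2984, 0.3902.
District 8: 0.3114×49.1 + 0.2984×13.6 + 0.3902×45.6 = 37.1410 per 10,000.
District 4: 0.3114×37.1 + 0.2984×12.9 + 0.3902×42.7 = 32.0637 per 10,000.
Difference = 37.1410 − 32.0637 = 5.0773.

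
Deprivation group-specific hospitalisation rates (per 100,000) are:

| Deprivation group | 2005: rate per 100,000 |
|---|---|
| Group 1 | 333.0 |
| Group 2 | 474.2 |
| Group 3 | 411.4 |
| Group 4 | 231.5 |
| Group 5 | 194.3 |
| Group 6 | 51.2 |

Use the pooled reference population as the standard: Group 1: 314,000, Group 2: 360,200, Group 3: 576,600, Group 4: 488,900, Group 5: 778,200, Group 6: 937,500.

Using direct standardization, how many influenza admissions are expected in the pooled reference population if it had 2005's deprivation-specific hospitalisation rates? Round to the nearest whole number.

8250

Expected influenza admissions = Σ (standard pop × deprivation-specific rate ÷ 100,000)
= 314,000×333.0/100,000 + 360,200×474.2/100,000 + 576,600×411.4/100,000 + 488,900×231.5/100,000 + 778,200×194.3/100,000 + 937,500×51.2/100,000
= 1045.62 + 1708.07 + 2372.13 + 1131.80 + 1512.04 + 480.00 = 8249.67.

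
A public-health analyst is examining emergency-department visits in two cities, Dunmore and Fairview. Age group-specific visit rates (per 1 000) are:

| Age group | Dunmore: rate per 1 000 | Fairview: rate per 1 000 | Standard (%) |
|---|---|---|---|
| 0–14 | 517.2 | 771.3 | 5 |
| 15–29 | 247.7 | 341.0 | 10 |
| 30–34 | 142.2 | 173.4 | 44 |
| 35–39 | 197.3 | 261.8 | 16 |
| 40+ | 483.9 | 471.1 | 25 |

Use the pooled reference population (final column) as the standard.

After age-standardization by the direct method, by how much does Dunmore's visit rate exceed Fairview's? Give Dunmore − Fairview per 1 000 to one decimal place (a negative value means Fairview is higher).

Standard weights: 0.05, 0.10, 0.44, 0.16, 0.25.
Dunmore: 0.0500×517.2 + 0.1000×247.7 + 0.4400×142.2 + 0.1600×197.3 + 0.2500×483.9 = 265.7410 per 1 000.
Fairview: 0.0500×771.3 + 0.1000×341.0 + 0.4400×173.4 + 0.1600×261.8 + 0.2500×471.1 = 308.6240 per 1 000.
Difference = 265.7410 − 308.6240 = -42.8830.

-42.9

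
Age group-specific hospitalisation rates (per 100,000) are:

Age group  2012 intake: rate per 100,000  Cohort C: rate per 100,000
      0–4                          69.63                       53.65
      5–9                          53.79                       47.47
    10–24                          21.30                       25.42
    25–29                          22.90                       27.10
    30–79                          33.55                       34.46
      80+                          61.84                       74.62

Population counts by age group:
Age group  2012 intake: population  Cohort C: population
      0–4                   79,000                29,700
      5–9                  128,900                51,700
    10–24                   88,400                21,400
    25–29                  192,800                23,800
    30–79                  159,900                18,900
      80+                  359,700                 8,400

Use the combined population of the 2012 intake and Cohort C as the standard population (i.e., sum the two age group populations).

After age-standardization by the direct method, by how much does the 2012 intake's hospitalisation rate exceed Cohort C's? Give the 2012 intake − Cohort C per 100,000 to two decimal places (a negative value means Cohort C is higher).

Combined standard total = 1,162,600; weights = 0.0935, 0.1553, 0.0944, 0.1863, 0.1538, 0.3166.
The 2012 intake: 0.0935×69.63 + 0.1553×53.79 + 0.0944×21.30 + 0.1863×22.90 + 0.1538×33.55 + 0.3166×61.84 = 45.8835 per 100,000.
Cohort C: 0.0935×53.65 + 0.1553×47.47 + 0.0944×25.42 + 0.1863×27.10 + 0.1538×34.46 + 0.3166×74.62 = 48.7656 per 100,000.
Difference = 45.8835 − 48.7656 = -2.8821.

-2.88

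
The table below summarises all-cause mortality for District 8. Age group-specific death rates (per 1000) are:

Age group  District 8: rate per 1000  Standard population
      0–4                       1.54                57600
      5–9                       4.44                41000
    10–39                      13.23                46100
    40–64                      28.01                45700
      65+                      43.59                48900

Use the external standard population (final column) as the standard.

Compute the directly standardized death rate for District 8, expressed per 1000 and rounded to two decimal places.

17.94

Standard total = 239300; weights = 0.2407, 0.1713, 0.1926, 0.1910, 0.2043.
Standardized rate: 0.2407×1.54 + 0.1713×4.44 + 0.1926×13.23 + 0.1910×28.01 + 0.2043×43.59 = 17.9367 per 1000.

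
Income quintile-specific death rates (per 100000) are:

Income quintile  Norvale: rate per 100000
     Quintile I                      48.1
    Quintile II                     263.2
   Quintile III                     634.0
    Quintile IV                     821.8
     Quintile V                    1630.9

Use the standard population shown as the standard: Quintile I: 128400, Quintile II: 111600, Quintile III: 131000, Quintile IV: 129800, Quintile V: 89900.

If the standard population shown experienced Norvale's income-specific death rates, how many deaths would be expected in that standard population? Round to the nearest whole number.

3719

Expected deaths = Σ (standard pop × income-specific rate ÷ 100000)
= 128400×48.1/100000 + 111600×263.2/100000 + 131000×634.0/100000 + 129800×821.8/100000 + 89900×1630.9/100000
= 61.76 + 293.73 + 830.54 + 1066.70 + 1466.18 = 3718.91.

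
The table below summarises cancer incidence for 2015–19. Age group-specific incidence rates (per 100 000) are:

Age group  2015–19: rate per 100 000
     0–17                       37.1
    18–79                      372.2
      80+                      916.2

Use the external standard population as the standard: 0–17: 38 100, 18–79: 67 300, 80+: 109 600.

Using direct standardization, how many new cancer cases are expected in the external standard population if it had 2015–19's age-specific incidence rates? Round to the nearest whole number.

Expected new cancer cases = Σ (standard pop × age-specific rate ÷ 100 000)
= 38 100×37.1/100 000 + 67 300×372.2/100 000 + 109 600×916.2/100 000
= 14.14 + 250.49 + 1004.16 = 1268.78.

1269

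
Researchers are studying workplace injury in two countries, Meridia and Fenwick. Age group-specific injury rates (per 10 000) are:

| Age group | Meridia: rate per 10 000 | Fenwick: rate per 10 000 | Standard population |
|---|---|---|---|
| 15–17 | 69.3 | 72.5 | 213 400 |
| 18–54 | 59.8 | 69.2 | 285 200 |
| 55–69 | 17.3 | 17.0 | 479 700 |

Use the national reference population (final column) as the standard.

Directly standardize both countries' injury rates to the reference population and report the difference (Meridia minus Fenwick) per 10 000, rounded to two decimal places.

-3.29

Standard total = 978 300; weights = 0.2181, 0.2915, 0.4903.
Meridia: 0.2181×69.3 + 0.2915×59.8 + 0.4903×17.3 = 41.0328 per 10 000.
Fenwick: 0.2181×72.5 + 0.2915×69.2 + 0.4903×17.0 = 44.3241 per 10 000.
Difference = 41.0328 − 44.3241 = -3.2913.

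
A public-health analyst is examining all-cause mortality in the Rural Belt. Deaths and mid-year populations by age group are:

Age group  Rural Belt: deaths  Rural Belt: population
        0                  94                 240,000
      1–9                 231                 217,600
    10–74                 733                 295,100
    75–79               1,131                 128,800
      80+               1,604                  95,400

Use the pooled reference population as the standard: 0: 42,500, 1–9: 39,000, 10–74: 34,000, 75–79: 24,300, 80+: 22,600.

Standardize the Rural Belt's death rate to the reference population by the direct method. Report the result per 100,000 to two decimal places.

Age-specific rates per 100,000 for the Rural Belt: 39.17, 106.16, 248.39, 878.11, 1681.34.
Standard total = 162,400; weights = 0.2617, 0.2401, 0.2094, 0.1496, 0.1392.
Standardized rate: 0.2617×39.17 + 0.2401×106.16 + 0.2094×248.39 + 0.1496×878.11 + 0.1392×1681.34 = 453.1177 per 100,000.

453.12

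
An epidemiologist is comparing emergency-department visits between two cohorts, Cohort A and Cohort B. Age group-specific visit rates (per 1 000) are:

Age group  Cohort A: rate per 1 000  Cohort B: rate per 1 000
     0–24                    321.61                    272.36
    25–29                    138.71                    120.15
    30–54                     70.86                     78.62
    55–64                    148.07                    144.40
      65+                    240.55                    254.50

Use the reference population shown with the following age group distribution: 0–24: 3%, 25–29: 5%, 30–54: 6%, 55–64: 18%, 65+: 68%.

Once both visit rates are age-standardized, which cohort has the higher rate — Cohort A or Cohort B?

Cohort B

Standard weights: 0.03, 0.05, 0.06, 0.18, 0.68.
Cohort A: 0.0300×321.61 + 0.0500×138.71 + 0.0600×70.86 + 0.1800×148.07 + 0.6800×240.55 = 211.0620 per 1 000.
Cohort B: 0.0300×272.36 + 0.0500×120.15 + 0.0600×78.62 + 0.1800×144.40 + 0.6800×254.50 = 217.9475 per 1 000.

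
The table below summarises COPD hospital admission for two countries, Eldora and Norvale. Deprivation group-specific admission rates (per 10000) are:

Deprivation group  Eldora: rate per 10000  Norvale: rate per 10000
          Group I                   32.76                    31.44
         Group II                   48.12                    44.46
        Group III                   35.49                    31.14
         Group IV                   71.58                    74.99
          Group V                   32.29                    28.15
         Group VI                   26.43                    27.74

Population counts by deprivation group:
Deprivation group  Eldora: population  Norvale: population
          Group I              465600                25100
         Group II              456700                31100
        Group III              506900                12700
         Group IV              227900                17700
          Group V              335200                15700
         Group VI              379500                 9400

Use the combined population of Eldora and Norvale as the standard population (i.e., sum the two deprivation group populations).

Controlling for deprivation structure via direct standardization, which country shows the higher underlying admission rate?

Eldora

Combined standard total = 2483500; weights = 0.1976, 0.1964, 0.2092, 0.0989, 0.1413, 0.1566.
Eldora: 0.1976×32.76 + 0.1964×48.12 + 0.2092×35.49 + 0.0989×71.58 + 0.1413×32.29 + 0.1566×26.43 = 39.1295 per 10000.
Norvale: 0.1976×31.44 + 0.1964×44.46 + 0.2092×31.14 + 0.0989×74.99 + 0.1413×28.15 + 0.1566×27.74 = 37.1971 per 10000.
The crude rates (38.95 vs 41.16) would put Norvale higher, but that reflects its deprivation composition; once standardized to a common deprivation structure, Eldora has the higher underlying rate.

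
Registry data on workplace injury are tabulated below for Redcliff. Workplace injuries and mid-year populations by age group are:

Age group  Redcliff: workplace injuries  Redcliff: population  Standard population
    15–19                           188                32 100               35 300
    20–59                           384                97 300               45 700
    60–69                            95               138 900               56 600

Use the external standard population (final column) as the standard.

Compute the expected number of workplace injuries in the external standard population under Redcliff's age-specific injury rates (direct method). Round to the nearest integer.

Age-specific rates per 10 000 for Redcliff: 58.57, 39.47, 6.84.
Expected workplace injuries = Σ (standard pop × age-specific rate ÷ 10 000)
= 35 300×58.57/10 000 + 45 700×39.47/10 000 + 56 600×6.84/10 000
= 206.74 + 180.36 + 38.71 = 425.81.

426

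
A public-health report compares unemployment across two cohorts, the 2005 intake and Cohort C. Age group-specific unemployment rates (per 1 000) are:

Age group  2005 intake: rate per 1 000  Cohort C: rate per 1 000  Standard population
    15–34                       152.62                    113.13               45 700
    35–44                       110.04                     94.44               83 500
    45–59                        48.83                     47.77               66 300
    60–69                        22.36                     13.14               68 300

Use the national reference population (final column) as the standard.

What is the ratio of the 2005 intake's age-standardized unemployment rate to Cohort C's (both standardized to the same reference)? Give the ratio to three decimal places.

1.222

Standard total = 263 800; weights = 0.1732, 0.3165, 0.2513, 0.2589.
The 2005 intake: 0.1732×152.62 + 0.3165×110.04 + 0.2513×48.83 + 0.2589×22.36 = 79.3317 per 1 000.
Cohort C: 0.1732×113.13 + 0.3165×94.44 + 0.2513×47.77 + 0.2589×13.14 = 64.8991 per 1 000.
Ratio = 79.3317 ÷ 64.8991 = 1.22238.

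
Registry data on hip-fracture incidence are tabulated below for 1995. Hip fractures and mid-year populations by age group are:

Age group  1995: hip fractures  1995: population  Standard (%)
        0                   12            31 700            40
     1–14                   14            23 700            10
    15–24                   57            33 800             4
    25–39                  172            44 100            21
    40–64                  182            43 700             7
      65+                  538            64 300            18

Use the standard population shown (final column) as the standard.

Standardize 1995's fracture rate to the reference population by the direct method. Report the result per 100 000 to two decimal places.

289.46

Age-specific rates per 100 000 for 1995: 37.85, 59.07, 168.64, 390.02, 416.48, 836.70.
Standard weights: 0.40, 0.10, 0.04, 0.21, 0.07, 0.18.
Standardized rate: 0.4000×37.85 + 0.1000×59.07 + 0.0400×168.64 + 0.2100×390.02 + 0.0700×416.48 + 0.1800×836.70 = 289.4593 per 100 000.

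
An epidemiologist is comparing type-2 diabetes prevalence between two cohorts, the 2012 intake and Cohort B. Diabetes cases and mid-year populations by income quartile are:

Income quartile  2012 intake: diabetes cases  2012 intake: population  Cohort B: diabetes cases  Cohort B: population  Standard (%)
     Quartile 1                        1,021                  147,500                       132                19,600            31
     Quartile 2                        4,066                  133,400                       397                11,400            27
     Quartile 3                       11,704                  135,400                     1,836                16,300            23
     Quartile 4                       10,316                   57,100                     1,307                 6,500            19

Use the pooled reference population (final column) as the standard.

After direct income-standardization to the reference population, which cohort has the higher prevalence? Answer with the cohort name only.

Income-specific rates per 1,000 for the 2012 intake: 6.922, 30.480, 86.440, 180.665.
For Cohort B: 6.735, 34.825, 112.638, 201.077.
Standard weights: 0.31, 0.27, 0.23, 0.19.
The 2012 intake: 0.3100×6.922 + 0.2700×30.480 + 0.2300×86.440 + 0.1900×180.665 = 64.5831 per 1,000.
Cohort B: 0.3100×6.735 + 0.2700×34.825 + 0.2300×112.638 + 0.1900×201.077 = 75.6018 per 1,000.

Cohort B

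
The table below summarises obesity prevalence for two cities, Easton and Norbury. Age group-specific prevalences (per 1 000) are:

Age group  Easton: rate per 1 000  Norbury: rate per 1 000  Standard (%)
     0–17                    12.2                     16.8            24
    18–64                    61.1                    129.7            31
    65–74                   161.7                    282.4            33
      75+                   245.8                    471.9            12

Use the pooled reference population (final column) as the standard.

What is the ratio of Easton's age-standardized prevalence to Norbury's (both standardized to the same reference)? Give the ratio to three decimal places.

Standard weights: 0.24, 0.31, 0.33, 0.12.
Easton: 0.2400×12.2 + 0.3100×61.1 + 0.3300×161.7 + 0.1200×245.8 = 104.7260 per 1 000.
Norbury: 0.2400×16.8 + 0.3100×129.7 + 0.3300×282.4 + 0.1200×471.9 = 194.0590 per 1 000.
Ratio = 104.7260 ÷ 194.0590 = 0.53966.

0.540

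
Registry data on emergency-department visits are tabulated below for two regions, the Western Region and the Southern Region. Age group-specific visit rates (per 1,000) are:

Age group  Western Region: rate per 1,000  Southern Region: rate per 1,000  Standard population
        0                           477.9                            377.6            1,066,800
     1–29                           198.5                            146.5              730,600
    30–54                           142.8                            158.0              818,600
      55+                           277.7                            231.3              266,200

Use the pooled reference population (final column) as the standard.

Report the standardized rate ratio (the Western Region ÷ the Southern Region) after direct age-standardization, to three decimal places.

Standard total = 2,882,200; weights = 0.3701, 0.2535, 0.2840, 0.0924.
The Western Region: 0.3701×477.9 + 0.2535×198.5 + 0.2840×142.8 + 0.0924×277.7 = 293.4105 per 1,000.
The Southern Region: 0.3701×377.6 + 0.2535×146.5 + 0.2840×158.0 + 0.0924×231.3 = 243.1363 per 1,000.
Ratio = 293.4105 ÷ 243.1363 = 1.20677.

1.207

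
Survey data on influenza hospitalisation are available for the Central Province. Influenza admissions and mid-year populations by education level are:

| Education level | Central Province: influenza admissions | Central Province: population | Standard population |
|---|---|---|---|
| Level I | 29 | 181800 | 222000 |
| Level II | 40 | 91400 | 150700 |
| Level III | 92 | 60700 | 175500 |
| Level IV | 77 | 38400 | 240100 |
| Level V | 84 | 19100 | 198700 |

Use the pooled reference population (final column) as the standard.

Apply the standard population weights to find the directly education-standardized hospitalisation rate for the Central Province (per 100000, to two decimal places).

174.54

Education-specific rates per 100000 for the Central Province: 15.95, 43.76, 151.57, 200.52, 439.79.
Standard total = 987000; weights = 0.2249, 0.1527, 0.1778, 0.2433, 0.2013.
Standardized rate: 0.2249×15.95 + 0.1527×43.76 + 0.1778×151.57 + 0.2433×200.52 + 0.2013×439.79 = 174.5365 per 100000.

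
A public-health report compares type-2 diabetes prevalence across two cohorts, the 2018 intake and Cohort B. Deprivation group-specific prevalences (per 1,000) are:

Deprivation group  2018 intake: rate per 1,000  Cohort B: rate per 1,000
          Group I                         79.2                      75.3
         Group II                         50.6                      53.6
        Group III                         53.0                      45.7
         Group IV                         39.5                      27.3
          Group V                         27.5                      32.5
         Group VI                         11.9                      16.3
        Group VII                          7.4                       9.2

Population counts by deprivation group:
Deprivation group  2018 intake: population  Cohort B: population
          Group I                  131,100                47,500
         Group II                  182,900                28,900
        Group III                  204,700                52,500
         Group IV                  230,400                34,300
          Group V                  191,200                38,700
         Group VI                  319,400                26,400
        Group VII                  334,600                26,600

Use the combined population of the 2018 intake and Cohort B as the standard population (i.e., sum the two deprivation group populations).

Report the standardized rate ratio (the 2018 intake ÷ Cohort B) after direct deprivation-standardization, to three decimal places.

Combined standard total = 1,849,200; weights = 0.0966, 0.1145, 0.1391, 0.1431, 0.1243, 0.1870, 0.1953.
The 2018 intake: 0.0966×79.2 + 0.1145×50.6 + 0.1391×53.0 + 0.1431×39.5 + 0.1243×27.5 + 0.1870×11.9 + 0.1953×7.4 = 33.5602 per 1,000.
Cohort B: 0.0966×75.3 + 0.1145×53.6 + 0.1391×45.7 + 0.1431×27.3 + 0.1243×32.5 + 0.1870×16.3 + 0.1953×9.2 = 32.5615 per 1,000.
Ratio = 33.5602 ÷ 32.5615 = 1.03067.

1.031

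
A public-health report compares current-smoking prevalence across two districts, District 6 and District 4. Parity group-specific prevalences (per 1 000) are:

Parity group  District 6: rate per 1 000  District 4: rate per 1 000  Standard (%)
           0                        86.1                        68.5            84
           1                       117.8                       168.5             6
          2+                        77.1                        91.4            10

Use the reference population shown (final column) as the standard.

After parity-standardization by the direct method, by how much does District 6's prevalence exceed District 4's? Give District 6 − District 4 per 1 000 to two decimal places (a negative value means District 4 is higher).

Standard weights: 0.84, 0.06, 0.10.
District 6: 0.8400×86.1 + 0.0600×117.8 + 0.1000×77.1 = 87.1020 per 1 000.
District 4: 0.8400×68.5 + 0.0600×168.5 + 0.1000×91.4 = 76.7900 per 1 000.
Difference = 87.1020 − 76.7900 = 10.3120.

10.31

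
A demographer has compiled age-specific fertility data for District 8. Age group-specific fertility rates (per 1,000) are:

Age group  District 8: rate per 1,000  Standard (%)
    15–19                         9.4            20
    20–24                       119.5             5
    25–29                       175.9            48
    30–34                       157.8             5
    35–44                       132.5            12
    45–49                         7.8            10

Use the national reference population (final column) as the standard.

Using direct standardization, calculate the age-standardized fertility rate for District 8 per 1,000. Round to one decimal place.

116.9

Standard weights: 0.20, 0.05, 0.48, 0.05, 0.12, 0.10.
Standardized rate: 0.2000×9.4 + 0.0500×119.5 + 0.4800×175.9 + 0.0500×157.8 + 0.1200×132.5 + 0.1000×7.8 = 116.8570 per 1,000.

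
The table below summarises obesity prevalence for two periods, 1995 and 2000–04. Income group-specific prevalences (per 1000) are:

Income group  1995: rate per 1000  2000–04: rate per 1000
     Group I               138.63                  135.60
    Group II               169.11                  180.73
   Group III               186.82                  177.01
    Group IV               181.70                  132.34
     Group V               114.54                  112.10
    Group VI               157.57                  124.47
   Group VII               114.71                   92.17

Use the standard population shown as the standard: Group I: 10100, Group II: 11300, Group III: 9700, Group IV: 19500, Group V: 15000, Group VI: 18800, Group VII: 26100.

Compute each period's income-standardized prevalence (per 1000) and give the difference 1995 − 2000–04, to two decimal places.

Standard total = 110500; weights = 0.0914, 0.1023, 0.0878, 0.1765, 0.1357, 0.1701, 0.2362.
1995: 0.0914×138.63 + 0.1023×169.11 + 0.0878×186.82 + 0.1765×181.70 + 0.1357×114.54 + 0.1701×157.57 + 0.2362×114.71 = 147.8802 per 1000.
2000–04: 0.0914×135.60 + 0.1023×180.73 + 0.0878×177.01 + 0.1765×132.34 + 0.1357×112.10 + 0.1701×124.47 + 0.2362×92.17 = 127.9331 per 1000.
Difference = 147.8802 − 127.9331 = 19.9470.

19.95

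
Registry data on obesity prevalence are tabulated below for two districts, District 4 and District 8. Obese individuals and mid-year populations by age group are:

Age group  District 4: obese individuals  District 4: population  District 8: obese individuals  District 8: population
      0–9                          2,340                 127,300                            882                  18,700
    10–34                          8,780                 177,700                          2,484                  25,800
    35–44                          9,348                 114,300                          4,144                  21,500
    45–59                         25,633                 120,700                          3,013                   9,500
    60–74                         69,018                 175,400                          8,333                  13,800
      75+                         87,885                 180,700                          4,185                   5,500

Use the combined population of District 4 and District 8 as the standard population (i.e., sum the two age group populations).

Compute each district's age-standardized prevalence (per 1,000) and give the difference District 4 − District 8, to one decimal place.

Age-specific rates per 1,000 for District 4: 18.382, 49.409, 81.785, 212.370, 393.489, 486.359.
For District 8: 47.166, 96.279, 192.744, 317.158, 603.841, 760.909.
Combined standard total = 990,900; weights = 0.1473, 0.2054, 0.1370, 0.1314, 0.1909, 0.1879.
District 4: 0.1473×18.382 + 0.2054×49.409 + 0.1370×81.785 + 0.1314×212.370 + 0.1909×393.489 + 0.1879×486.359 = 218.4918 per 1,000.
District 8: 0.1473×47.166 + 0.2054×96.279 + 0.1370×192.744 + 0.1314×317.158 + 0.1909×603.841 + 0.1879×760.909 = 353.0886 per 1,000.
Difference = 218.4918 − 353.0886 = -134.5969.

-134.6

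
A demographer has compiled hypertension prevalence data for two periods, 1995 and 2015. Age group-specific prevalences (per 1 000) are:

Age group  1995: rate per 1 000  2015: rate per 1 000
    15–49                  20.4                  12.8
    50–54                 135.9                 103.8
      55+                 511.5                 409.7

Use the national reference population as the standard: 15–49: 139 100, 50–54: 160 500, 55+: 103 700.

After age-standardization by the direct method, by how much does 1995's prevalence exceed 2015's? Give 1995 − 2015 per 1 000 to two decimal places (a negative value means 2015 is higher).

Standard total = 403 300; weights = 0.3449, 0.3980, 0.2571.
1995: 0.3449×20.4 + 0.3980×135.9 + 0.2571×511.5 = 192.6411 per 1 000.
2015: 0.3449×12.8 + 0.3980×103.8 + 0.2571×409.7 = 151.0694 per 1 000.
Difference = 192.6411 − 151.0694 = 41.5717.

41.57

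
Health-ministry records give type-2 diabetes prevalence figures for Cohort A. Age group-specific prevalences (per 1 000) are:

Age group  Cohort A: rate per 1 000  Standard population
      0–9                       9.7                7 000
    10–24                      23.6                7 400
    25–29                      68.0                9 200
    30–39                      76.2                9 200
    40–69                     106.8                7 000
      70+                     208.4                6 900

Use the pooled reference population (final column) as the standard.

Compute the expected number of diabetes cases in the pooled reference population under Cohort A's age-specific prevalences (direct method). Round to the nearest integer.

Expected diabetes cases = Σ (standard pop × age-specific rate ÷ 1 000)
= 7 000×9.7/1 000 + 7 400×23.6/1 000 + 9 200×68.0/1 000 + 9 200×76.2/1 000 + 7 000×106.8/1 000 + 6 900×208.4/1 000
= 67.90 + 174.64 + 625.60 + 701.04 + 747.60 + 1437.96 = 3754.74.

3755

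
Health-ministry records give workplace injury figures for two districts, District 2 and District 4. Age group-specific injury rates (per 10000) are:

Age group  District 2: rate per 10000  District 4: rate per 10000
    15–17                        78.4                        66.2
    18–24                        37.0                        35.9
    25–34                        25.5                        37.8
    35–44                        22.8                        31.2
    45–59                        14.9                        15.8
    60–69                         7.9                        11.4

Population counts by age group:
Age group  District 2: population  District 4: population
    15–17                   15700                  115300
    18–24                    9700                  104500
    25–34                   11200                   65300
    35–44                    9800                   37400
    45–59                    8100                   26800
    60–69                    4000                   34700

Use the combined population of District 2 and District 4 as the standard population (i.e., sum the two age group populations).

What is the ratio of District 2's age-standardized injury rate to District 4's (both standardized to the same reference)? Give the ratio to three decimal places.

Combined standard total = 442500; weights = 0.2960, 0.2581, 0.1729, 0.1067, 0.0789, 0.0875.
District 2: 0.2960×78.4 + 0.2581×37.0 + 0.1729×25.5 + 0.1067×22.8 + 0.0789×14.9 + 0.0875×7.9 = 41.4654 per 10000.
District 4: 0.2960×66.2 + 0.2581×35.9 + 0.1729×37.8 + 0.1067×31.2 + 0.0789×15.8 + 0.0875×11.4 = 40.9693 per 10000.
Ratio = 41.4654 ÷ 40.9693 = 1.01211.

1.012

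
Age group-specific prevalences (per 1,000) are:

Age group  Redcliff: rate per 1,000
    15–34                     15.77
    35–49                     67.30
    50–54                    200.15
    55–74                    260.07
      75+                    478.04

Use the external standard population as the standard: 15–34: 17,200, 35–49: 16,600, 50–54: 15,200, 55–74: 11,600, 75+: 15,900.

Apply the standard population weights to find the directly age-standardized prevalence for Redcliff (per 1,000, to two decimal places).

196.71

Standard total = 76,500; weights = 0.2248, 0.2170, 0.1987, 0.1516, 0.2078.
Standardized rate: 0.2248×15.77 + 0.2170×67.30 + 0.1987×200.15 + 0.1516×260.07 + 0.2078×478.04 = 196.7105 per 1,000.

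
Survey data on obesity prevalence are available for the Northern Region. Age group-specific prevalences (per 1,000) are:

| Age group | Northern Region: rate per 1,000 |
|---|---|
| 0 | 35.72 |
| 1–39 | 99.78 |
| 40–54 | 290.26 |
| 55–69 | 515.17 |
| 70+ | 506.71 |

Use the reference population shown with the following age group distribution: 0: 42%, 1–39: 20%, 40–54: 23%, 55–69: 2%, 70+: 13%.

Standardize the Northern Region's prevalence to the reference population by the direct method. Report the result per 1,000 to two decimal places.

177.89

Standard weights: 0.42, 0.20, 0.23, 0.02, 0.13.
Standardized rate: 0.4200×35.72 + 0.2000×99.78 + 0.2300×290.26 + 0.0200×515.17 + 0.1300×506.71 = 177.8939 per 1,000.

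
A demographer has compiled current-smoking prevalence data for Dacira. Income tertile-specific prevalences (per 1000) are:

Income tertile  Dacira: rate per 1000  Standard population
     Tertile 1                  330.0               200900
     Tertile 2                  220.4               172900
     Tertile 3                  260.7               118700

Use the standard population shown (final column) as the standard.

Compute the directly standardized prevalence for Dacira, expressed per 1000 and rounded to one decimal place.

274.8

Standard total = 492500; weights = 0.4079, 0.3511, 0.2410.
Standardized rate: 0.4079×330.0 + 0.3511×220.4 + 0.2410×260.7 = 274.8208 per 1000.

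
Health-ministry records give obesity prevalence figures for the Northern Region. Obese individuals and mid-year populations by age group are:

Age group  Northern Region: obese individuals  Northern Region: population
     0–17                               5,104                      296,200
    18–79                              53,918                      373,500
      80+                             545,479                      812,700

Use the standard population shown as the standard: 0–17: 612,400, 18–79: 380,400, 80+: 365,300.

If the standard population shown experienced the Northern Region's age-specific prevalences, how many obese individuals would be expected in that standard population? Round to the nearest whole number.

Age-specific rates per 1,000 for the Northern Region: 17.232, 144.359, 671.194.
Expected obese individuals = Σ (standard pop × age-specific rate ÷ 1,000)
= 612,400×17.232/1,000 + 380,400×144.359/1,000 + 365,300×671.194/1,000
= 10552.63 + 54914.08 + 245187.00 = 310653.71.

310654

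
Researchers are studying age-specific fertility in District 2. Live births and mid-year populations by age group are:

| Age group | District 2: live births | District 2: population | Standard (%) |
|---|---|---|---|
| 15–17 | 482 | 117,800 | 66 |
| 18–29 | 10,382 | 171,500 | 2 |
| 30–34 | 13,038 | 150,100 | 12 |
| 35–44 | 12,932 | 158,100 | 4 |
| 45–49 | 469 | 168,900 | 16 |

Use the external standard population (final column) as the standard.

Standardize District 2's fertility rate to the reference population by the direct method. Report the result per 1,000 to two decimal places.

Age-specific rates per 1,000 for District 2: 4.092, 60.536, 86.862, 81.796, 2.777.
Standard weights: 0.66, 0.02, 0.12, 0.04, 0.16.
Standardized rate: 0.6600×4.092 + 0.0200×60.536 + 0.1200×86.862 + 0.0400×81.796 + 0.1600×2.777 = 18.0508 per 1,000.

18.05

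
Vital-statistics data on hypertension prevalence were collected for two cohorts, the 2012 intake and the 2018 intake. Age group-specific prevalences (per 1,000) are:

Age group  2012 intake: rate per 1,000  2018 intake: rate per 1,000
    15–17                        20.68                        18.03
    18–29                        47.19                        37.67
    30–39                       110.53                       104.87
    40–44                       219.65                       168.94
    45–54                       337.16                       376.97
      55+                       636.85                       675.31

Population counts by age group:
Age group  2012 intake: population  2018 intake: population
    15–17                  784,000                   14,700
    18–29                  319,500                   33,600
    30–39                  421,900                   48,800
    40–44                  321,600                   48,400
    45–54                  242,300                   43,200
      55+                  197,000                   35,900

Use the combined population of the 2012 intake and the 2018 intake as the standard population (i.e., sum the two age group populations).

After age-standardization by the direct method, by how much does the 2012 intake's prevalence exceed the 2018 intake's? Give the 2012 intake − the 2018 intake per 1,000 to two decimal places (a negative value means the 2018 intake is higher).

Combined standard total = 2,510,900; weights = 0.3181, 0.1406, 0.1875, 0.1474, 0.1137, 0.0928.
The 2012 intake: 0.3181×20.68 + 0.1406×47.19 + 0.1875×110.53 + 0.1474×219.65 + 0.1137×337.16 + 0.0928×636.85 = 163.7096 per 1,000.
The 2018 intake: 0.3181×18.03 + 0.1406×37.67 + 0.1875×104.87 + 0.1474×168.94 + 0.1137×376.97 + 0.0928×675.31 = 161.0883 per 1,000.
Difference = 163.7096 − 161.0883 = 2.6213.

2.62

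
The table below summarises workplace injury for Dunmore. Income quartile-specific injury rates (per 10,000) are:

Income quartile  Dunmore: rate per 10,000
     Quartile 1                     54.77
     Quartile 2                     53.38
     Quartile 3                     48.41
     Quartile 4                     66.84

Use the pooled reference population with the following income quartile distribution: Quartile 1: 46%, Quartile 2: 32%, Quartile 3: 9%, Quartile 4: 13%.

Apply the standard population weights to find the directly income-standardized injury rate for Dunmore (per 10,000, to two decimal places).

55.32

Standard weights: 0.46, 0.32, 0.09, 0.13.
Standardized rate: 0.4600×54.77 + 0.3200×53.38 + 0.0900×48.41 + 0.1300×66.84 = 55.3219 per 10,000.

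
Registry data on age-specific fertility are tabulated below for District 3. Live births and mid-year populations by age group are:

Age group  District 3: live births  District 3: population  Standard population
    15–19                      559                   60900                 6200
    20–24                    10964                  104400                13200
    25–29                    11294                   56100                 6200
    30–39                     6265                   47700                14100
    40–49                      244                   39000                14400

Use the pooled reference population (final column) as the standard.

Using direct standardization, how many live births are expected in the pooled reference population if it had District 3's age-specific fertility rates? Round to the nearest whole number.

Age-specific rates per 1000 for District 3: 9.179, 105.019, 201.319, 131.342, 6.256.
Expected live births = Σ (standard pop × age-specific rate ÷ 1000)
= 6200×9.179/1000 + 13200×105.019/1000 + 6200×201.319/1000 + 14100×131.342/1000 + 14400×6.256/1000
= 56.91 + 1386.25 + 1248.18 + 1851.92 + 90.09 = 4633.35.

4633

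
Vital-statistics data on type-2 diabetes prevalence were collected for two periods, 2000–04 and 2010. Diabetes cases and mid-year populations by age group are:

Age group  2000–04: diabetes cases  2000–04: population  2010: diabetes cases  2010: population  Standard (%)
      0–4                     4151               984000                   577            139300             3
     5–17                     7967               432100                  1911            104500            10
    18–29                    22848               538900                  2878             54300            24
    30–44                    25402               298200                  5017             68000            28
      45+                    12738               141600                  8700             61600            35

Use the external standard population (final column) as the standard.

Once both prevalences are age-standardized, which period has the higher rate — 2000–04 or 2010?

2010

Age-specific rates per 1000 for 2000–04: 4.218, 18.438, 42.397, 85.184, 89.958.
For 2010: 4.142, 18.287, 53.002, 73.779, 141.234.
Standard weights: 0.03, 0.10, 0.24, 0.28, 0.35.
2000–04: 0.0300×4.218 + 0.1000×18.438 + 0.2400×42.397 + 0.2800×85.184 + 0.3500×89.958 = 67.4825 per 1000.
2010: 0.0300×4.142 + 0.1000×18.287 + 0.2400×53.002 + 0.2800×73.779 + 0.3500×141.234 = 84.7635 per 1000.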